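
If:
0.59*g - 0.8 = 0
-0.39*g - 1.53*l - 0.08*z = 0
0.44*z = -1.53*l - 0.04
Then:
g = 1.36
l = -0.42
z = 1.36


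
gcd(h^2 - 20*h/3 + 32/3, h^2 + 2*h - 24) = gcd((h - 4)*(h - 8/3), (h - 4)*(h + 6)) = h - 4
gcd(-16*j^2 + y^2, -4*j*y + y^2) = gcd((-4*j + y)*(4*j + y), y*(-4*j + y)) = -4*j + y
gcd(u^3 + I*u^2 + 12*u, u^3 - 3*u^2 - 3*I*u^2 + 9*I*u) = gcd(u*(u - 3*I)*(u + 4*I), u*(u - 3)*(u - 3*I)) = u^2 - 3*I*u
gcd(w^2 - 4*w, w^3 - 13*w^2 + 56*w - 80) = w - 4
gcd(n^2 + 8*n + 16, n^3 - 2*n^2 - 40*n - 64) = n + 4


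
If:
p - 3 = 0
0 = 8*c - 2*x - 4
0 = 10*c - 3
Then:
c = 3/10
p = 3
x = -4/5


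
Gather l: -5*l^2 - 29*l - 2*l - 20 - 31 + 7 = -5*l^2 - 31*l - 44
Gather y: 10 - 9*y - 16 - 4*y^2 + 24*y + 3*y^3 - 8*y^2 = 3*y^3 - 12*y^2 + 15*y - 6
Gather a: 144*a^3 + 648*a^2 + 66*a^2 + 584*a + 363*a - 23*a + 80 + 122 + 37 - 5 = 144*a^3 + 714*a^2 + 924*a + 234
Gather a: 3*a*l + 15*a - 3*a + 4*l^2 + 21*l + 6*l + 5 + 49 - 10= a*(3*l + 12) + 4*l^2 + 27*l + 44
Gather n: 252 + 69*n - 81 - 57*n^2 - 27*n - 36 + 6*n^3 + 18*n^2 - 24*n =6*n^3 - 39*n^2 + 18*n + 135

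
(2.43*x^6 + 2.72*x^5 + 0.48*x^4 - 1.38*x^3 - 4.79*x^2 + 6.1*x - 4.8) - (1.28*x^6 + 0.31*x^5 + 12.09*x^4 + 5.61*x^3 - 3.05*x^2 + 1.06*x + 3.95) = 1.15*x^6 + 2.41*x^5 - 11.61*x^4 - 6.99*x^3 - 1.74*x^2 + 5.04*x - 8.75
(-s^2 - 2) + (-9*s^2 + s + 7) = -10*s^2 + s + 5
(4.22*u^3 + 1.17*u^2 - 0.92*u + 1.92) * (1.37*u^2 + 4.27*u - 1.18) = 5.7814*u^5 + 19.6223*u^4 - 1.2441*u^3 - 2.6786*u^2 + 9.284*u - 2.2656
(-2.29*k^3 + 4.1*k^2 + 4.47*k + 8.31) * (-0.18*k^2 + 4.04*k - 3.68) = 0.4122*k^5 - 9.9896*k^4 + 24.1866*k^3 + 1.475*k^2 + 17.1228*k - 30.5808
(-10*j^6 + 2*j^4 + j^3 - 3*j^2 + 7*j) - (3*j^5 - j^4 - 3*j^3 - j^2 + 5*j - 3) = -10*j^6 - 3*j^5 + 3*j^4 + 4*j^3 - 2*j^2 + 2*j + 3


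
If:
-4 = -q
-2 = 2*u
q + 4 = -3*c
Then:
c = -8/3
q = 4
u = -1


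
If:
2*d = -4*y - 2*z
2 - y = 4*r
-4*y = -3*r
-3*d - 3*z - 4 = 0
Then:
No Solution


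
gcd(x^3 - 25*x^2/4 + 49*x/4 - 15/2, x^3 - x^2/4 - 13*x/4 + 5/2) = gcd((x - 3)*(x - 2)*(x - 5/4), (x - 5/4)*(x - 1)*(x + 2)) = x - 5/4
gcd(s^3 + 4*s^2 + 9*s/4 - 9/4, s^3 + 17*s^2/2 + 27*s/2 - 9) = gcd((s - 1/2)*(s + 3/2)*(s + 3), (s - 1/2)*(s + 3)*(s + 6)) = s^2 + 5*s/2 - 3/2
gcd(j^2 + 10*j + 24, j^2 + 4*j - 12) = j + 6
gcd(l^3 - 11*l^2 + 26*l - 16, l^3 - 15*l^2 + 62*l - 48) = l^2 - 9*l + 8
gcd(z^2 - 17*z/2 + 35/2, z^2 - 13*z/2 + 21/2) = z - 7/2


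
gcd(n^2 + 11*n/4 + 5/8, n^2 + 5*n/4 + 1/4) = n + 1/4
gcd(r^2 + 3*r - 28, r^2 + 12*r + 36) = 1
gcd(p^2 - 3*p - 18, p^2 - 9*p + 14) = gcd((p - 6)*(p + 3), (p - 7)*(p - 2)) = 1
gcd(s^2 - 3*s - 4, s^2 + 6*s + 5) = s + 1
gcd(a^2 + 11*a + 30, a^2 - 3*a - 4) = 1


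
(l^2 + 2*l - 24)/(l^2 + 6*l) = (l - 4)/l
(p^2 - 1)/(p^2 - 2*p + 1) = (p + 1)/(p - 1)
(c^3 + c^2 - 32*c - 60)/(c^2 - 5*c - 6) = (c^2 + 7*c + 10)/(c + 1)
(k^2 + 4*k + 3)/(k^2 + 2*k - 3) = (k + 1)/(k - 1)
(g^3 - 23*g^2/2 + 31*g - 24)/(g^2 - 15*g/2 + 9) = (g^2 - 10*g + 16)/(g - 6)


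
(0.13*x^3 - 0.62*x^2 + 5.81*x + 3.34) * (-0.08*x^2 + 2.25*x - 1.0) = -0.0104*x^5 + 0.3421*x^4 - 1.9898*x^3 + 13.4253*x^2 + 1.705*x - 3.34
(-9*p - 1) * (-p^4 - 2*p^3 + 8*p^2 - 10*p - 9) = 9*p^5 + 19*p^4 - 70*p^3 + 82*p^2 + 91*p + 9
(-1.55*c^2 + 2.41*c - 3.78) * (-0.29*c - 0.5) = 0.4495*c^3 + 0.0761000000000001*c^2 - 0.1088*c + 1.89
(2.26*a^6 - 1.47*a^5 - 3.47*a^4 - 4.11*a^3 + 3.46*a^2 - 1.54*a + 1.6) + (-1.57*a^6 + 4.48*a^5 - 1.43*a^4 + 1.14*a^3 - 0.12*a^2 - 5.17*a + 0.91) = 0.69*a^6 + 3.01*a^5 - 4.9*a^4 - 2.97*a^3 + 3.34*a^2 - 6.71*a + 2.51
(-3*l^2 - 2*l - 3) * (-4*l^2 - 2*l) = 12*l^4 + 14*l^3 + 16*l^2 + 6*l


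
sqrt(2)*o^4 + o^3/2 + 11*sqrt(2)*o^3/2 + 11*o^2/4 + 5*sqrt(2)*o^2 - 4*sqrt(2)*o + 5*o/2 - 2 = (o - 1/2)*(o + 2)*(o + 4)*(sqrt(2)*o + 1/2)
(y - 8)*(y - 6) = y^2 - 14*y + 48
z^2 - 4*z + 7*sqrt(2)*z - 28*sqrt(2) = (z - 4)*(z + 7*sqrt(2))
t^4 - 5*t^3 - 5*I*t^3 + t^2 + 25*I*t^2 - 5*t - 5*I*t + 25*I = (t - 5)*(t - 5*I)*(t - I)*(t + I)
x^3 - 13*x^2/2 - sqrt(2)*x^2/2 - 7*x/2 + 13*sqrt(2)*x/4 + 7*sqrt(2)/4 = (x - 7)*(x + 1/2)*(x - sqrt(2)/2)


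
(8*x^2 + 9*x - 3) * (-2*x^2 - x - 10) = -16*x^4 - 26*x^3 - 83*x^2 - 87*x + 30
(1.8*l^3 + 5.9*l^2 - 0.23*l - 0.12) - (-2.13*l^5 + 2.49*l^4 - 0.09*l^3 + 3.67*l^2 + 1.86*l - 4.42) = 2.13*l^5 - 2.49*l^4 + 1.89*l^3 + 2.23*l^2 - 2.09*l + 4.3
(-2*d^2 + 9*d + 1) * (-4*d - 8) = 8*d^3 - 20*d^2 - 76*d - 8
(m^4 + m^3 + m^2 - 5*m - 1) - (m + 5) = m^4 + m^3 + m^2 - 6*m - 6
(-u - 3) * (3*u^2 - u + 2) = -3*u^3 - 8*u^2 + u - 6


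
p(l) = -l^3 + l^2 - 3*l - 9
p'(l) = -3*l^2 + 2*l - 3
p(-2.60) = 23.14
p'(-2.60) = -28.48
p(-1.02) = -3.84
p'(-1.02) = -8.16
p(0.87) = -11.51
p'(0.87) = -3.53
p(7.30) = -366.63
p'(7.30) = -148.27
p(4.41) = -88.55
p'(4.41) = -52.52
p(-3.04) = 37.46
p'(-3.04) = -36.80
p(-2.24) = 13.98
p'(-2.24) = -22.53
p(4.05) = -71.18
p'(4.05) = -44.11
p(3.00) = -36.00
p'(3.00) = -24.00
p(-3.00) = 36.00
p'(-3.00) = -36.00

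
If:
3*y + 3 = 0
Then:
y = -1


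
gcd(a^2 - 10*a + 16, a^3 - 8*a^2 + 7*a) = 1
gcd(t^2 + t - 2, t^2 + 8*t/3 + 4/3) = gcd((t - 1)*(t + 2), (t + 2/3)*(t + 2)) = t + 2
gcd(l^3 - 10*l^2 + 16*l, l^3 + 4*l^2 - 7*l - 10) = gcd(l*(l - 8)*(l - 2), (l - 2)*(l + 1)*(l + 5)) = l - 2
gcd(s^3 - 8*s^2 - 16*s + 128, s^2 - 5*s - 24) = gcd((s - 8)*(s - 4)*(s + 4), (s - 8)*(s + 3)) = s - 8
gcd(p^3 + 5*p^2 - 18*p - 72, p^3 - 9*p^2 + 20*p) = p - 4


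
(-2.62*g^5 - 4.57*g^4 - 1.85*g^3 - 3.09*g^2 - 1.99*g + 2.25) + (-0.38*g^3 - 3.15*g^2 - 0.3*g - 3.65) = -2.62*g^5 - 4.57*g^4 - 2.23*g^3 - 6.24*g^2 - 2.29*g - 1.4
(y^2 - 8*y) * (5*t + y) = 5*t*y^2 - 40*t*y + y^3 - 8*y^2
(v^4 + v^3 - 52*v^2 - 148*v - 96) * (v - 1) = v^5 - 53*v^3 - 96*v^2 + 52*v + 96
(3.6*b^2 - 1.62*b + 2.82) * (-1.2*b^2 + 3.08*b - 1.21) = -4.32*b^4 + 13.032*b^3 - 12.7296*b^2 + 10.6458*b - 3.4122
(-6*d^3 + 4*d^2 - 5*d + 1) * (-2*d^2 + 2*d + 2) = 12*d^5 - 20*d^4 + 6*d^3 - 4*d^2 - 8*d + 2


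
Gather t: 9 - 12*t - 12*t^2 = -12*t^2 - 12*t + 9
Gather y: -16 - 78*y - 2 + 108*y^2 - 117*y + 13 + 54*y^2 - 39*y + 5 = 162*y^2 - 234*y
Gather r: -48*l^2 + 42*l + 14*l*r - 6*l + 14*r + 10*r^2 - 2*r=-48*l^2 + 36*l + 10*r^2 + r*(14*l + 12)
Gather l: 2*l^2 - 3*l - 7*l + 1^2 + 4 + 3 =2*l^2 - 10*l + 8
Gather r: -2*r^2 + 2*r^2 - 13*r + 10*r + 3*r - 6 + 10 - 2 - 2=0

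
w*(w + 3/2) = w^2 + 3*w/2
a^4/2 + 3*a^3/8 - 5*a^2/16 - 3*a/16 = a*(a/2 + 1/4)*(a - 3/4)*(a + 1)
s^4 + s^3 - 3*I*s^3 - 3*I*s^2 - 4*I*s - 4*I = (s + 1)*(s - 2*I)^2*(s + I)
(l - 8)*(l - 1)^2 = l^3 - 10*l^2 + 17*l - 8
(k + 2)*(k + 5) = k^2 + 7*k + 10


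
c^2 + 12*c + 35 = (c + 5)*(c + 7)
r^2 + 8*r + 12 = (r + 2)*(r + 6)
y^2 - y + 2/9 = (y - 2/3)*(y - 1/3)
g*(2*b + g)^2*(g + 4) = 4*b^2*g^2 + 16*b^2*g + 4*b*g^3 + 16*b*g^2 + g^4 + 4*g^3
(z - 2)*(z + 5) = z^2 + 3*z - 10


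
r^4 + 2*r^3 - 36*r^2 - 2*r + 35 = (r - 5)*(r - 1)*(r + 1)*(r + 7)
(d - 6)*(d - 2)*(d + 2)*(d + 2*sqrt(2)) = d^4 - 6*d^3 + 2*sqrt(2)*d^3 - 12*sqrt(2)*d^2 - 4*d^2 - 8*sqrt(2)*d + 24*d + 48*sqrt(2)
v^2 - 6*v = v*(v - 6)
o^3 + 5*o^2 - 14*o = o*(o - 2)*(o + 7)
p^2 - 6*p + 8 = (p - 4)*(p - 2)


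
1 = 1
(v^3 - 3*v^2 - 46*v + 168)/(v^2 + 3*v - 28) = v - 6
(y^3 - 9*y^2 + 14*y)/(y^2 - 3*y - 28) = y*(y - 2)/(y + 4)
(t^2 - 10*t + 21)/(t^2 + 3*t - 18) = (t - 7)/(t + 6)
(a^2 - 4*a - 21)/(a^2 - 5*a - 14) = (a + 3)/(a + 2)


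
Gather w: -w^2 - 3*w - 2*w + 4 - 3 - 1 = -w^2 - 5*w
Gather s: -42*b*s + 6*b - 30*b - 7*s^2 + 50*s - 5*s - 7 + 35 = -24*b - 7*s^2 + s*(45 - 42*b) + 28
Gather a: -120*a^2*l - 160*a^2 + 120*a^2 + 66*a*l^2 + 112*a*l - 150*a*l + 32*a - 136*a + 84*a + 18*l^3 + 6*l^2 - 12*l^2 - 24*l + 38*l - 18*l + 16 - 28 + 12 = a^2*(-120*l - 40) + a*(66*l^2 - 38*l - 20) + 18*l^3 - 6*l^2 - 4*l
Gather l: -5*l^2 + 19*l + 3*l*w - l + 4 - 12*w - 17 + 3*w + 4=-5*l^2 + l*(3*w + 18) - 9*w - 9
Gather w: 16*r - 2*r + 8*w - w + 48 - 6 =14*r + 7*w + 42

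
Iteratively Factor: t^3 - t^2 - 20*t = (t)*(t^2 - t - 20) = t*(t + 4)*(t - 5)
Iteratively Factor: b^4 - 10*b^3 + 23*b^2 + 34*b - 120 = (b - 3)*(b^3 - 7*b^2 + 2*b + 40) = (b - 5)*(b - 3)*(b^2 - 2*b - 8) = (b - 5)*(b - 4)*(b - 3)*(b + 2)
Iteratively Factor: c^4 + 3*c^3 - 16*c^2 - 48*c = (c + 4)*(c^3 - c^2 - 12*c) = (c - 4)*(c + 4)*(c^2 + 3*c) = c*(c - 4)*(c + 4)*(c + 3)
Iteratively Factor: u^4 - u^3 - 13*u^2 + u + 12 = (u - 4)*(u^3 + 3*u^2 - u - 3) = (u - 4)*(u + 3)*(u^2 - 1) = (u - 4)*(u - 1)*(u + 3)*(u + 1)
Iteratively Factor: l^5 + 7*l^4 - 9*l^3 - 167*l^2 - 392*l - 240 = (l + 1)*(l^4 + 6*l^3 - 15*l^2 - 152*l - 240) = (l + 1)*(l + 3)*(l^3 + 3*l^2 - 24*l - 80) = (l + 1)*(l + 3)*(l + 4)*(l^2 - l - 20) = (l - 5)*(l + 1)*(l + 3)*(l + 4)*(l + 4)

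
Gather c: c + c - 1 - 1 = 2*c - 2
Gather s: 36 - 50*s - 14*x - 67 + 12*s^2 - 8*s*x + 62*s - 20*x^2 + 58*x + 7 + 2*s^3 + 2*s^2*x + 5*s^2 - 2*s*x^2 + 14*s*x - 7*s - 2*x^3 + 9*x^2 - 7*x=2*s^3 + s^2*(2*x + 17) + s*(-2*x^2 + 6*x + 5) - 2*x^3 - 11*x^2 + 37*x - 24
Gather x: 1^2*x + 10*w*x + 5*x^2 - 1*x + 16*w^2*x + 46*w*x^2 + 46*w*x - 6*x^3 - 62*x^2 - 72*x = -6*x^3 + x^2*(46*w - 57) + x*(16*w^2 + 56*w - 72)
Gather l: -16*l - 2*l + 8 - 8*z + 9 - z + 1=-18*l - 9*z + 18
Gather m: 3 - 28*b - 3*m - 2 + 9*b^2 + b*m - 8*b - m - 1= 9*b^2 - 36*b + m*(b - 4)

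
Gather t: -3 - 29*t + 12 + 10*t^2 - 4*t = 10*t^2 - 33*t + 9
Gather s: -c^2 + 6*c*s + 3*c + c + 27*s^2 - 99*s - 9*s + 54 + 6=-c^2 + 4*c + 27*s^2 + s*(6*c - 108) + 60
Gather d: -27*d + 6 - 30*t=-27*d - 30*t + 6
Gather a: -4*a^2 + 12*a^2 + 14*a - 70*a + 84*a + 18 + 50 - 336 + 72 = 8*a^2 + 28*a - 196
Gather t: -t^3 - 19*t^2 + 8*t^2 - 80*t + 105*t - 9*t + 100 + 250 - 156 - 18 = -t^3 - 11*t^2 + 16*t + 176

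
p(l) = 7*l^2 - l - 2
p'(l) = 14*l - 1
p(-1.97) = 27.14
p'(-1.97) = -28.58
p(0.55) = -0.43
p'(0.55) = 6.70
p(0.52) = -0.63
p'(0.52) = 6.28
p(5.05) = 171.47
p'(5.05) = 69.70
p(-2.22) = 34.72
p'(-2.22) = -32.08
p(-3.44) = 84.28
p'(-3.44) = -49.16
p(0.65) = 0.31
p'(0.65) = 8.10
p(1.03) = 4.40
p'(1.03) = 13.42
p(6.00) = 244.00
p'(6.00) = 83.00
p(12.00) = 994.00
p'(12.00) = 167.00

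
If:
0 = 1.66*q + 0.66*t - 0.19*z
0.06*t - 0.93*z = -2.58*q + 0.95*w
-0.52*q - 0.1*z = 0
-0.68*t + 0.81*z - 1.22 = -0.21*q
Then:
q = -0.96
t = 3.84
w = -7.23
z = 4.98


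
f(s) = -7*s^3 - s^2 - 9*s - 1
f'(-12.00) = -3009.00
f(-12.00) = 12059.00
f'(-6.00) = -753.00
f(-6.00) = 1529.00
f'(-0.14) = -9.13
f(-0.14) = 0.26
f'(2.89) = -190.17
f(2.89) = -204.33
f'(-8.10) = -1370.61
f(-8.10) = 3726.38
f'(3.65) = -296.07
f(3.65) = -387.56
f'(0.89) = -27.41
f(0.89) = -14.74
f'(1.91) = -89.43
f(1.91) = -70.61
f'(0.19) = -10.14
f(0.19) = -2.79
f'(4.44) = -431.87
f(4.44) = -673.37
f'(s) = -21*s^2 - 2*s - 9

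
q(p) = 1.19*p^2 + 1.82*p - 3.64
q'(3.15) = 9.32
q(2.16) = 5.84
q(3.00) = 12.53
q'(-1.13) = -0.87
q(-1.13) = -4.18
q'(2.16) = 6.96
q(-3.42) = 4.05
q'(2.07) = 6.75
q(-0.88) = -4.32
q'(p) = 2.38*p + 1.82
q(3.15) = 13.90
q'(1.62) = 5.68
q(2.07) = 5.23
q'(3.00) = 8.96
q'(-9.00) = -19.60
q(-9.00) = 76.37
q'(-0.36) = 0.96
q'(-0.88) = -0.27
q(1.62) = 2.43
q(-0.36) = -4.14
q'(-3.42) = -6.32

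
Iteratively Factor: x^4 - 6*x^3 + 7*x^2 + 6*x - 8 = (x - 1)*(x^3 - 5*x^2 + 2*x + 8) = (x - 4)*(x - 1)*(x^2 - x - 2) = (x - 4)*(x - 1)*(x + 1)*(x - 2)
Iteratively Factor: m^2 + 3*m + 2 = (m + 1)*(m + 2)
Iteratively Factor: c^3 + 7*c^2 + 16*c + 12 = (c + 3)*(c^2 + 4*c + 4) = (c + 2)*(c + 3)*(c + 2)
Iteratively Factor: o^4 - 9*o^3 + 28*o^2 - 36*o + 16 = (o - 2)*(o^3 - 7*o^2 + 14*o - 8) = (o - 4)*(o - 2)*(o^2 - 3*o + 2) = (o - 4)*(o - 2)*(o - 1)*(o - 2)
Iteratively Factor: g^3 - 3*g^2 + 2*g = (g - 2)*(g^2 - g) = (g - 2)*(g - 1)*(g)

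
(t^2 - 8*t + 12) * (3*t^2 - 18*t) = 3*t^4 - 42*t^3 + 180*t^2 - 216*t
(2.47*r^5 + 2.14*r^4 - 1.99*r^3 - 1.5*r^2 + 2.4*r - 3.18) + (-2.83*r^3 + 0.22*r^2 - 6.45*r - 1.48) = 2.47*r^5 + 2.14*r^4 - 4.82*r^3 - 1.28*r^2 - 4.05*r - 4.66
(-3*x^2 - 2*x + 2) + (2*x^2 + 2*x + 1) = 3 - x^2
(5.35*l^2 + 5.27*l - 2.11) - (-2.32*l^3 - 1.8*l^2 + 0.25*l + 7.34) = 2.32*l^3 + 7.15*l^2 + 5.02*l - 9.45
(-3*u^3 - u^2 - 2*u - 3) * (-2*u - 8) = 6*u^4 + 26*u^3 + 12*u^2 + 22*u + 24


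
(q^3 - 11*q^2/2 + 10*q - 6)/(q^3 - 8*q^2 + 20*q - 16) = (q - 3/2)/(q - 4)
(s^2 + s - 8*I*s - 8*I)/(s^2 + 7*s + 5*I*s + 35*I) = (s^2 + s*(1 - 8*I) - 8*I)/(s^2 + s*(7 + 5*I) + 35*I)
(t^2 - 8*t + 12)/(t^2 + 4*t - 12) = (t - 6)/(t + 6)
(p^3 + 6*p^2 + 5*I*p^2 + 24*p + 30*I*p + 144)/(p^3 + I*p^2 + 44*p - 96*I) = (p + 6)/(p - 4*I)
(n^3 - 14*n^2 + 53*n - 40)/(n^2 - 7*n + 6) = (n^2 - 13*n + 40)/(n - 6)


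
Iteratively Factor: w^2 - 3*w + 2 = (w - 2)*(w - 1)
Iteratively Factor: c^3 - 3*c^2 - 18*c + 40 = (c + 4)*(c^2 - 7*c + 10) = (c - 2)*(c + 4)*(c - 5)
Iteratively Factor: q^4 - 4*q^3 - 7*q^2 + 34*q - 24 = (q - 1)*(q^3 - 3*q^2 - 10*q + 24) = (q - 2)*(q - 1)*(q^2 - q - 12) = (q - 4)*(q - 2)*(q - 1)*(q + 3)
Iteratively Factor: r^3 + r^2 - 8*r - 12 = (r - 3)*(r^2 + 4*r + 4) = (r - 3)*(r + 2)*(r + 2)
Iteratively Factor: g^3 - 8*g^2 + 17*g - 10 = (g - 1)*(g^2 - 7*g + 10) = (g - 5)*(g - 1)*(g - 2)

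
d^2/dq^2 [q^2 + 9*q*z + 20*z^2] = 2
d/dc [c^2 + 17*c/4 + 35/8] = 2*c + 17/4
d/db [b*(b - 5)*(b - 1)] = 3*b^2 - 12*b + 5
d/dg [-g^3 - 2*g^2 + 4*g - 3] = -3*g^2 - 4*g + 4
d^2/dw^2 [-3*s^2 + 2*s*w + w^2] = 2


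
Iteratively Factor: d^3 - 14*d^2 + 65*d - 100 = (d - 5)*(d^2 - 9*d + 20) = (d - 5)^2*(d - 4)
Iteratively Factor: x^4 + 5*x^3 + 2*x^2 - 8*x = (x - 1)*(x^3 + 6*x^2 + 8*x) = (x - 1)*(x + 4)*(x^2 + 2*x) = x*(x - 1)*(x + 4)*(x + 2)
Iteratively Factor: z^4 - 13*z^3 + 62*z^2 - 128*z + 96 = (z - 4)*(z^3 - 9*z^2 + 26*z - 24) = (z - 4)^2*(z^2 - 5*z + 6) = (z - 4)^2*(z - 2)*(z - 3)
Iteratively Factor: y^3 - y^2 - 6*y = (y - 3)*(y^2 + 2*y) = (y - 3)*(y + 2)*(y)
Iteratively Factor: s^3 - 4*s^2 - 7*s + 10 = (s + 2)*(s^2 - 6*s + 5) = (s - 5)*(s + 2)*(s - 1)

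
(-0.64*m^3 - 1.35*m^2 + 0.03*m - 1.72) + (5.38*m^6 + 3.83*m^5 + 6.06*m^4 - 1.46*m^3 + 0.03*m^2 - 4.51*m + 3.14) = 5.38*m^6 + 3.83*m^5 + 6.06*m^4 - 2.1*m^3 - 1.32*m^2 - 4.48*m + 1.42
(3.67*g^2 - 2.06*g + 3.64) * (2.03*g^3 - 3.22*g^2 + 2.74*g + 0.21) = 7.4501*g^5 - 15.9992*g^4 + 24.0782*g^3 - 16.5945*g^2 + 9.541*g + 0.7644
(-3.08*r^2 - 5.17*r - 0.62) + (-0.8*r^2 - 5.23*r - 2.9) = -3.88*r^2 - 10.4*r - 3.52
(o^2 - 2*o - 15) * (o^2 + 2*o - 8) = o^4 - 27*o^2 - 14*o + 120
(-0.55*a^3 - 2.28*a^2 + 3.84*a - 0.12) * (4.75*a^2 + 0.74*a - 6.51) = -2.6125*a^5 - 11.237*a^4 + 20.1333*a^3 + 17.1144*a^2 - 25.0872*a + 0.7812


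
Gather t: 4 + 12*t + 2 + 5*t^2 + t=5*t^2 + 13*t + 6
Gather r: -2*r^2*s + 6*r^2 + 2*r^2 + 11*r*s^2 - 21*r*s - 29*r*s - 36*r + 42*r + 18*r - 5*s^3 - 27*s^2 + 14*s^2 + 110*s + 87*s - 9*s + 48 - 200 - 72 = r^2*(8 - 2*s) + r*(11*s^2 - 50*s + 24) - 5*s^3 - 13*s^2 + 188*s - 224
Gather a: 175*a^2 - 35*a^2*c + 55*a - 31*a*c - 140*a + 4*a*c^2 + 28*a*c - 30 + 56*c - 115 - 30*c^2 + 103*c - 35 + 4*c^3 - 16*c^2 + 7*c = a^2*(175 - 35*c) + a*(4*c^2 - 3*c - 85) + 4*c^3 - 46*c^2 + 166*c - 180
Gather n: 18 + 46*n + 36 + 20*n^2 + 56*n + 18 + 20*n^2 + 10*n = 40*n^2 + 112*n + 72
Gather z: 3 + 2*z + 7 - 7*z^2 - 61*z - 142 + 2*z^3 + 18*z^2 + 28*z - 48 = 2*z^3 + 11*z^2 - 31*z - 180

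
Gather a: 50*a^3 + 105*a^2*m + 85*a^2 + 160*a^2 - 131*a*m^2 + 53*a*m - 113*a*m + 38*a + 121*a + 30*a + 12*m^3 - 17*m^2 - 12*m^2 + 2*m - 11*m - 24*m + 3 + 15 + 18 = 50*a^3 + a^2*(105*m + 245) + a*(-131*m^2 - 60*m + 189) + 12*m^3 - 29*m^2 - 33*m + 36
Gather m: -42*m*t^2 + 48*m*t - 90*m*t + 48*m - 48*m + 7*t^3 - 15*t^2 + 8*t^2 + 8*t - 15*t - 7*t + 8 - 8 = m*(-42*t^2 - 42*t) + 7*t^3 - 7*t^2 - 14*t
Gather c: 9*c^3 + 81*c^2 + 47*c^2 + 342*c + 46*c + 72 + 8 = 9*c^3 + 128*c^2 + 388*c + 80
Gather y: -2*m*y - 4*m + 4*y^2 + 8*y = -4*m + 4*y^2 + y*(8 - 2*m)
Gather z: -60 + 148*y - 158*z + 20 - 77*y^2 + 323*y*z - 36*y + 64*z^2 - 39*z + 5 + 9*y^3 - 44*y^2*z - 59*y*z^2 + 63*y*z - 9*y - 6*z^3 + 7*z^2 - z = 9*y^3 - 77*y^2 + 103*y - 6*z^3 + z^2*(71 - 59*y) + z*(-44*y^2 + 386*y - 198) - 35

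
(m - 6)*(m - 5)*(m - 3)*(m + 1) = m^4 - 13*m^3 + 49*m^2 - 27*m - 90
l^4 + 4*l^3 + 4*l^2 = l^2*(l + 2)^2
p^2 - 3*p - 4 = (p - 4)*(p + 1)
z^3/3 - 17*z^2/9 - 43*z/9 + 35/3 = (z/3 + 1)*(z - 7)*(z - 5/3)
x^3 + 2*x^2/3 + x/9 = x*(x + 1/3)^2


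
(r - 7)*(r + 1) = r^2 - 6*r - 7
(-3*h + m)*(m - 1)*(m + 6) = -3*h*m^2 - 15*h*m + 18*h + m^3 + 5*m^2 - 6*m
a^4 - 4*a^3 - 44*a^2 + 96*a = a*(a - 8)*(a - 2)*(a + 6)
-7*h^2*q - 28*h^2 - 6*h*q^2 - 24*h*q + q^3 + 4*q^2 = (-7*h + q)*(h + q)*(q + 4)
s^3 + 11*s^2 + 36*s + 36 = (s + 2)*(s + 3)*(s + 6)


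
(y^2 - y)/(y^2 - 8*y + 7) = y/(y - 7)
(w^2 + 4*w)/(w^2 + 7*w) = (w + 4)/(w + 7)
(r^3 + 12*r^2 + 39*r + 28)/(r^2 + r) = r + 11 + 28/r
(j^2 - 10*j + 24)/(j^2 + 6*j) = (j^2 - 10*j + 24)/(j*(j + 6))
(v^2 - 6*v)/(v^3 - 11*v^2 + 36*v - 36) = v/(v^2 - 5*v + 6)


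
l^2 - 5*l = l*(l - 5)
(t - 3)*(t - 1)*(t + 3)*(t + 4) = t^4 + 3*t^3 - 13*t^2 - 27*t + 36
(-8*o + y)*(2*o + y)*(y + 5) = -16*o^2*y - 80*o^2 - 6*o*y^2 - 30*o*y + y^3 + 5*y^2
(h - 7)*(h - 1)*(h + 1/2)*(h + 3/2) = h^4 - 6*h^3 - 33*h^2/4 + 8*h + 21/4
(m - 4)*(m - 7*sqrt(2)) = m^2 - 7*sqrt(2)*m - 4*m + 28*sqrt(2)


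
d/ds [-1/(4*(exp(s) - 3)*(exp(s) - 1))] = (exp(s) - 2)/(8*(exp(s) - 3)^2*sinh(s/2)^2)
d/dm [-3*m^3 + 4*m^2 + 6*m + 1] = -9*m^2 + 8*m + 6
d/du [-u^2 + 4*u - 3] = 4 - 2*u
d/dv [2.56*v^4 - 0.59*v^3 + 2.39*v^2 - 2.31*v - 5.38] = 10.24*v^3 - 1.77*v^2 + 4.78*v - 2.31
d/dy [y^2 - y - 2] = 2*y - 1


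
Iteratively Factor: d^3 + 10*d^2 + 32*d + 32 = (d + 2)*(d^2 + 8*d + 16) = (d + 2)*(d + 4)*(d + 4)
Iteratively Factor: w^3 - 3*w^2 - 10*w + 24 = (w - 2)*(w^2 - w - 12) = (w - 4)*(w - 2)*(w + 3)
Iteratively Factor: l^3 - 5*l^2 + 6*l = (l)*(l^2 - 5*l + 6) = l*(l - 3)*(l - 2)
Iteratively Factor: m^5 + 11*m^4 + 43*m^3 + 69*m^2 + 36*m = (m + 3)*(m^4 + 8*m^3 + 19*m^2 + 12*m) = (m + 3)^2*(m^3 + 5*m^2 + 4*m) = m*(m + 3)^2*(m^2 + 5*m + 4) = m*(m + 1)*(m + 3)^2*(m + 4)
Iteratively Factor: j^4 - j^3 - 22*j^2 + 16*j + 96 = (j - 3)*(j^3 + 2*j^2 - 16*j - 32) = (j - 3)*(j + 2)*(j^2 - 16) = (j - 3)*(j + 2)*(j + 4)*(j - 4)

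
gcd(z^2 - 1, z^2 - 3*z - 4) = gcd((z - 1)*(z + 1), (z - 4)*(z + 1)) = z + 1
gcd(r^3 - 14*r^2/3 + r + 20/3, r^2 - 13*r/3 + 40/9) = r - 5/3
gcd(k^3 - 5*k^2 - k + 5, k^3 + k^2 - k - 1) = k^2 - 1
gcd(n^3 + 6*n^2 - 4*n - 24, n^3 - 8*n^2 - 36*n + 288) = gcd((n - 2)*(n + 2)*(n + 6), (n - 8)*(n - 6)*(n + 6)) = n + 6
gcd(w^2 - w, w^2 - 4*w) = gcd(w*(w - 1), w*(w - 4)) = w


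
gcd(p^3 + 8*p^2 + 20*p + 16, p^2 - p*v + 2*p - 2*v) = p + 2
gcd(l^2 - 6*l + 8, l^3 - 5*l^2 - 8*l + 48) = l - 4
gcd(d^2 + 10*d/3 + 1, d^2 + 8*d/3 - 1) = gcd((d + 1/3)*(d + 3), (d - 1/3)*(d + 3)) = d + 3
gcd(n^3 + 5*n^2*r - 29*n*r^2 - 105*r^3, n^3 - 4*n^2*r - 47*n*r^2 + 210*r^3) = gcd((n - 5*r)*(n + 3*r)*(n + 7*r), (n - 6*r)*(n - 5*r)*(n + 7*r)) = -n^2 - 2*n*r + 35*r^2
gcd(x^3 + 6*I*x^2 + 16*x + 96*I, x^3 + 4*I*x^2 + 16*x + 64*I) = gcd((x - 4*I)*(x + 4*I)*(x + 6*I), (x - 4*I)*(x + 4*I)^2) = x^2 + 16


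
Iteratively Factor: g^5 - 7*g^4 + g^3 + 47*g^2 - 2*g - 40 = (g - 4)*(g^4 - 3*g^3 - 11*g^2 + 3*g + 10) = (g - 4)*(g + 2)*(g^3 - 5*g^2 - g + 5) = (g - 5)*(g - 4)*(g + 2)*(g^2 - 1) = (g - 5)*(g - 4)*(g + 1)*(g + 2)*(g - 1)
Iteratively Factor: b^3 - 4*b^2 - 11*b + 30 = (b - 2)*(b^2 - 2*b - 15) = (b - 5)*(b - 2)*(b + 3)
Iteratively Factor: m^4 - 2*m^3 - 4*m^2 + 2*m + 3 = (m - 3)*(m^3 + m^2 - m - 1) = (m - 3)*(m + 1)*(m^2 - 1) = (m - 3)*(m + 1)^2*(m - 1)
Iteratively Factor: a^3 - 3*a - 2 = (a + 1)*(a^2 - a - 2) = (a + 1)^2*(a - 2)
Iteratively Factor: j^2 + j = (j)*(j + 1)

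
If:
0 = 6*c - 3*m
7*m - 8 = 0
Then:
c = 4/7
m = 8/7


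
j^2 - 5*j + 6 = (j - 3)*(j - 2)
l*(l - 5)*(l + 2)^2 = l^4 - l^3 - 16*l^2 - 20*l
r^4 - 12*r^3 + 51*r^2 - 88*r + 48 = (r - 4)^2*(r - 3)*(r - 1)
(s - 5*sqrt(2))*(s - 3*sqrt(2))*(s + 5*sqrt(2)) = s^3 - 3*sqrt(2)*s^2 - 50*s + 150*sqrt(2)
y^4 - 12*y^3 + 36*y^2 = y^2*(y - 6)^2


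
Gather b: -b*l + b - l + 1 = b*(1 - l) - l + 1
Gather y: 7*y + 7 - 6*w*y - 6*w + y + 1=-6*w + y*(8 - 6*w) + 8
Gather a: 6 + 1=7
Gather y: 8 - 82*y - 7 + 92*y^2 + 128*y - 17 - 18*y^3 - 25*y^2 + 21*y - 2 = -18*y^3 + 67*y^2 + 67*y - 18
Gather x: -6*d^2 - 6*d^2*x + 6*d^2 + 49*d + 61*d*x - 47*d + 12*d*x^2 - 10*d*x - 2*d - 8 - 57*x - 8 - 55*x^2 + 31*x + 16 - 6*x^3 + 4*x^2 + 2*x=-6*x^3 + x^2*(12*d - 51) + x*(-6*d^2 + 51*d - 24)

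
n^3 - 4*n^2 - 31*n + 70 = (n - 7)*(n - 2)*(n + 5)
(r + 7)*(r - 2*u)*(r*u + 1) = r^3*u - 2*r^2*u^2 + 7*r^2*u + r^2 - 14*r*u^2 - 2*r*u + 7*r - 14*u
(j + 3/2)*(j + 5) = j^2 + 13*j/2 + 15/2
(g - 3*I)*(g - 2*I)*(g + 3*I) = g^3 - 2*I*g^2 + 9*g - 18*I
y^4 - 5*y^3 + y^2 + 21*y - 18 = (y - 3)^2*(y - 1)*(y + 2)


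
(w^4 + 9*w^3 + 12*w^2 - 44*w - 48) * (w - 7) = w^5 + 2*w^4 - 51*w^3 - 128*w^2 + 260*w + 336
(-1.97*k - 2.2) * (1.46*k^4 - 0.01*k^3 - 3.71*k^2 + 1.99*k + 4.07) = -2.8762*k^5 - 3.1923*k^4 + 7.3307*k^3 + 4.2417*k^2 - 12.3959*k - 8.954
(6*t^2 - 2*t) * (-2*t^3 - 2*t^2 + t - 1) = -12*t^5 - 8*t^4 + 10*t^3 - 8*t^2 + 2*t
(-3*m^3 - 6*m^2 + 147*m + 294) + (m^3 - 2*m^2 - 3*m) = -2*m^3 - 8*m^2 + 144*m + 294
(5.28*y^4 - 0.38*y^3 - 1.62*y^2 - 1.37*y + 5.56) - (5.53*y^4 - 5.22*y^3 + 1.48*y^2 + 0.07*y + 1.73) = -0.25*y^4 + 4.84*y^3 - 3.1*y^2 - 1.44*y + 3.83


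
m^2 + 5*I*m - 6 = (m + 2*I)*(m + 3*I)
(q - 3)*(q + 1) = q^2 - 2*q - 3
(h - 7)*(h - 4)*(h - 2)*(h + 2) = h^4 - 11*h^3 + 24*h^2 + 44*h - 112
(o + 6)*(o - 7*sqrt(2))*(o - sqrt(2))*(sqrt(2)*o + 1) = sqrt(2)*o^4 - 15*o^3 + 6*sqrt(2)*o^3 - 90*o^2 + 6*sqrt(2)*o^2 + 14*o + 36*sqrt(2)*o + 84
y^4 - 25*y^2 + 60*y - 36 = (y - 3)*(y - 2)*(y - 1)*(y + 6)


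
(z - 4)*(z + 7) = z^2 + 3*z - 28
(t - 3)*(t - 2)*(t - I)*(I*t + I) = I*t^4 + t^3 - 4*I*t^3 - 4*t^2 + I*t^2 + t + 6*I*t + 6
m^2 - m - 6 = (m - 3)*(m + 2)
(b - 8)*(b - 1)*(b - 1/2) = b^3 - 19*b^2/2 + 25*b/2 - 4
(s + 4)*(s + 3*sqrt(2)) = s^2 + 4*s + 3*sqrt(2)*s + 12*sqrt(2)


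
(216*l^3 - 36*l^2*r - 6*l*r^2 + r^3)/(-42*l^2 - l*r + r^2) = (36*l^2 - 12*l*r + r^2)/(-7*l + r)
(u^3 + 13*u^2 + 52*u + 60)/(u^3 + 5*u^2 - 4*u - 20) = (u + 6)/(u - 2)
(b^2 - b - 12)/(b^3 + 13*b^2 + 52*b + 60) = (b^2 - b - 12)/(b^3 + 13*b^2 + 52*b + 60)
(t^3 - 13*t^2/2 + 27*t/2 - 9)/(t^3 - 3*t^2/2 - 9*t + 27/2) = (t - 2)/(t + 3)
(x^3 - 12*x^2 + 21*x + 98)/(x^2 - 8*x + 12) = (x^3 - 12*x^2 + 21*x + 98)/(x^2 - 8*x + 12)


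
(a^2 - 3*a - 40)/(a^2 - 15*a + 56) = (a + 5)/(a - 7)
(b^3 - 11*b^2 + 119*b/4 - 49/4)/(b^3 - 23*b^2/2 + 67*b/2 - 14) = (b - 7/2)/(b - 4)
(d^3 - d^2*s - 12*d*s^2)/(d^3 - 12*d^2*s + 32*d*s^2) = (-d - 3*s)/(-d + 8*s)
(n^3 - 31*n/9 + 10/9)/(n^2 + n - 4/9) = (3*n^2 + n - 10)/(3*n + 4)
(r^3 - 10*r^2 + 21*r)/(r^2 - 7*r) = r - 3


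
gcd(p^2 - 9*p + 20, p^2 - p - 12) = p - 4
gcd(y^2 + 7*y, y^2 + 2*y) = y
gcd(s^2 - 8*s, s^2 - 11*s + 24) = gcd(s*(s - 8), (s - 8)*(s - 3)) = s - 8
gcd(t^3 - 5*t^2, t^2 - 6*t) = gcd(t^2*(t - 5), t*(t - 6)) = t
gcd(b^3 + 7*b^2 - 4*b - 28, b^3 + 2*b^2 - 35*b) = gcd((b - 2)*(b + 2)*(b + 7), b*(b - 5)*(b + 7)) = b + 7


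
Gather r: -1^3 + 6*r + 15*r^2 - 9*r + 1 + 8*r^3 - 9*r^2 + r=8*r^3 + 6*r^2 - 2*r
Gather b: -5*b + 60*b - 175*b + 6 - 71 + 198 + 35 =168 - 120*b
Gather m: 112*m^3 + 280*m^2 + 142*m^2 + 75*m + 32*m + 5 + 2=112*m^3 + 422*m^2 + 107*m + 7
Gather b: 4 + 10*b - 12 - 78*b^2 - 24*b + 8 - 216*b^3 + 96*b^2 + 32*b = -216*b^3 + 18*b^2 + 18*b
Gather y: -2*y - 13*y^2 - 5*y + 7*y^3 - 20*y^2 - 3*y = 7*y^3 - 33*y^2 - 10*y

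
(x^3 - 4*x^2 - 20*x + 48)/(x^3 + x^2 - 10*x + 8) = (x - 6)/(x - 1)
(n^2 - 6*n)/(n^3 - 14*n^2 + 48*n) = 1/(n - 8)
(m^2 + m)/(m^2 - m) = (m + 1)/(m - 1)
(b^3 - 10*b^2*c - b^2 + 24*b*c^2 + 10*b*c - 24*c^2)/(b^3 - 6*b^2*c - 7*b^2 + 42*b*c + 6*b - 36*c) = (b - 4*c)/(b - 6)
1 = 1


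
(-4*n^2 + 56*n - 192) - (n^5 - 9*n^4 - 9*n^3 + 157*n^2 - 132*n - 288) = -n^5 + 9*n^4 + 9*n^3 - 161*n^2 + 188*n + 96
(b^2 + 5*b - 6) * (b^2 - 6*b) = b^4 - b^3 - 36*b^2 + 36*b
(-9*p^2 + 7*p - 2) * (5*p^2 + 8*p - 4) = -45*p^4 - 37*p^3 + 82*p^2 - 44*p + 8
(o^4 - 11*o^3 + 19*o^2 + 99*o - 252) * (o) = o^5 - 11*o^4 + 19*o^3 + 99*o^2 - 252*o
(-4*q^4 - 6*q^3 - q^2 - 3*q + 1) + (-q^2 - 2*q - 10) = -4*q^4 - 6*q^3 - 2*q^2 - 5*q - 9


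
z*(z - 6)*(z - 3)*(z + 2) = z^4 - 7*z^3 + 36*z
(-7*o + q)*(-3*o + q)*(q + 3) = 21*o^2*q + 63*o^2 - 10*o*q^2 - 30*o*q + q^3 + 3*q^2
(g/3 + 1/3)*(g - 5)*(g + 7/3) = g^3/3 - 5*g^2/9 - 43*g/9 - 35/9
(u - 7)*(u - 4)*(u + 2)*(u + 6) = u^4 - 3*u^3 - 48*u^2 + 92*u + 336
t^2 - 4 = (t - 2)*(t + 2)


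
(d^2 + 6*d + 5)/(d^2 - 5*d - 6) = (d + 5)/(d - 6)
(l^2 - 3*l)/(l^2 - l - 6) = l/(l + 2)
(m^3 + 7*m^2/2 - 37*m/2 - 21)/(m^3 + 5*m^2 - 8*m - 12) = (m - 7/2)/(m - 2)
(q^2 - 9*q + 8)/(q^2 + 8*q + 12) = (q^2 - 9*q + 8)/(q^2 + 8*q + 12)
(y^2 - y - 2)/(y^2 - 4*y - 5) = (y - 2)/(y - 5)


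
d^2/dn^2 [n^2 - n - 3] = 2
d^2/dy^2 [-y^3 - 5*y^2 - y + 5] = -6*y - 10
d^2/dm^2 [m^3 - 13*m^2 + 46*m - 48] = 6*m - 26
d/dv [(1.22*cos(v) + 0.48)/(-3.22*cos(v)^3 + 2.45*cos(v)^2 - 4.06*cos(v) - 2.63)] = (-7.8568*cos(v)^3 - 1.6478*cos(v)^2 + 2.352*cos(v) + 1.2598)*sin(v)/(10.3684*cos(v)^6 - 15.778*cos(v)^5 + 32.1489*cos(v)^4 - 2.9568*cos(v)^3 + 3.5966*cos(v)^2 + 21.3556*cos(v) + 6.9169)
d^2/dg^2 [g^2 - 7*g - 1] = 2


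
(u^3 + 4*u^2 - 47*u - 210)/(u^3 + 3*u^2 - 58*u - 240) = (u - 7)/(u - 8)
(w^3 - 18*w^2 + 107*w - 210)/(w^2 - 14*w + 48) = (w^2 - 12*w + 35)/(w - 8)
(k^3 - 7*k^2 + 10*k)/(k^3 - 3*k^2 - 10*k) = (k - 2)/(k + 2)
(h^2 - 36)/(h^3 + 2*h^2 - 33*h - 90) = (h + 6)/(h^2 + 8*h + 15)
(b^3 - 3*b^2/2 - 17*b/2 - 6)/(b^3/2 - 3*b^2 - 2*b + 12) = (2*b^3 - 3*b^2 - 17*b - 12)/(b^3 - 6*b^2 - 4*b + 24)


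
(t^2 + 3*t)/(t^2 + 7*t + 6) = t*(t + 3)/(t^2 + 7*t + 6)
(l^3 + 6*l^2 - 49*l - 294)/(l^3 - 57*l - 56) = (l^2 - l - 42)/(l^2 - 7*l - 8)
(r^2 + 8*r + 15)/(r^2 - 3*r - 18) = (r + 5)/(r - 6)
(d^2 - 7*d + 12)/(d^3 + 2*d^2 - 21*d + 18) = (d - 4)/(d^2 + 5*d - 6)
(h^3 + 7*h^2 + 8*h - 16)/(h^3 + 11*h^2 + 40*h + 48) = (h - 1)/(h + 3)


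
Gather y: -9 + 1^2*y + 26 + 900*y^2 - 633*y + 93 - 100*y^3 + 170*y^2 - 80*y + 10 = -100*y^3 + 1070*y^2 - 712*y + 120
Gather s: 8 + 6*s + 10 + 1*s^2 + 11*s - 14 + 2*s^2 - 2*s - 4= 3*s^2 + 15*s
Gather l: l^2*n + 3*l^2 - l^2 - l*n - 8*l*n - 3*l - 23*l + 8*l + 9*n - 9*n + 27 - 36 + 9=l^2*(n + 2) + l*(-9*n - 18)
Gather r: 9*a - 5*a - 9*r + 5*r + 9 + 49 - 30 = 4*a - 4*r + 28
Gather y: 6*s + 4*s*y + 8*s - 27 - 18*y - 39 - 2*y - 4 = 14*s + y*(4*s - 20) - 70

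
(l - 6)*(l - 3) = l^2 - 9*l + 18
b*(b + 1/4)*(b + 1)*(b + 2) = b^4 + 13*b^3/4 + 11*b^2/4 + b/2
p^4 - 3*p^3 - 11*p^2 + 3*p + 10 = (p - 5)*(p - 1)*(p + 1)*(p + 2)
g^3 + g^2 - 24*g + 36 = (g - 3)*(g - 2)*(g + 6)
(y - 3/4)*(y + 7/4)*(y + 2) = y^3 + 3*y^2 + 11*y/16 - 21/8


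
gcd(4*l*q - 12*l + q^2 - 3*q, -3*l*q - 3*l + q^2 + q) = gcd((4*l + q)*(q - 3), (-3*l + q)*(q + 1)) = 1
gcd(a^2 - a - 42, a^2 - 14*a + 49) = a - 7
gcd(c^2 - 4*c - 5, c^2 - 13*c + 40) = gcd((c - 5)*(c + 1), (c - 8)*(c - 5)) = c - 5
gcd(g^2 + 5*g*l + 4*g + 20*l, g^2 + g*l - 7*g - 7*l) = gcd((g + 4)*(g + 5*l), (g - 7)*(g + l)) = 1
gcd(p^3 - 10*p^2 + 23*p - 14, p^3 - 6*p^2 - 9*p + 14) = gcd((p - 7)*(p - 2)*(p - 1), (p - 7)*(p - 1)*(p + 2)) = p^2 - 8*p + 7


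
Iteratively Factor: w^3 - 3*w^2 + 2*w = (w - 2)*(w^2 - w) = w*(w - 2)*(w - 1)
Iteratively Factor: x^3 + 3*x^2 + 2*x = (x + 2)*(x^2 + x) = (x + 1)*(x + 2)*(x)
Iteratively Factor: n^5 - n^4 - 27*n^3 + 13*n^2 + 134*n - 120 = (n + 3)*(n^4 - 4*n^3 - 15*n^2 + 58*n - 40) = (n - 5)*(n + 3)*(n^3 + n^2 - 10*n + 8) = (n - 5)*(n + 3)*(n + 4)*(n^2 - 3*n + 2) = (n - 5)*(n - 1)*(n + 3)*(n + 4)*(n - 2)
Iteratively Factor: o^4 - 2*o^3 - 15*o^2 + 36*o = (o - 3)*(o^3 + o^2 - 12*o) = (o - 3)*(o + 4)*(o^2 - 3*o) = (o - 3)^2*(o + 4)*(o)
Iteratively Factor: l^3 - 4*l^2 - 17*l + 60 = (l + 4)*(l^2 - 8*l + 15) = (l - 3)*(l + 4)*(l - 5)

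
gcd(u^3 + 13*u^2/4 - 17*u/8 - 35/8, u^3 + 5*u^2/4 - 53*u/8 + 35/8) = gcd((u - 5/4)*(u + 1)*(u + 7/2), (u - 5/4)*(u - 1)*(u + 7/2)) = u^2 + 9*u/4 - 35/8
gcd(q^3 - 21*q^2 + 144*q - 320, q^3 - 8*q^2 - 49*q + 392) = q - 8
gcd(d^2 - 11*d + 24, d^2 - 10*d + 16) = d - 8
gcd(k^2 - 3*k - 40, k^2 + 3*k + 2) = 1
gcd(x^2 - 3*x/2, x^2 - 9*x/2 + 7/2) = 1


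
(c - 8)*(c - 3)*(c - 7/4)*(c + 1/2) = c^4 - 49*c^3/4 + 295*c^2/8 - 163*c/8 - 21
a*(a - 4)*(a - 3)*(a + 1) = a^4 - 6*a^3 + 5*a^2 + 12*a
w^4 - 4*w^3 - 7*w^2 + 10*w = w*(w - 5)*(w - 1)*(w + 2)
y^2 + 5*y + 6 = (y + 2)*(y + 3)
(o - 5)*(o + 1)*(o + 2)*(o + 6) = o^4 + 4*o^3 - 25*o^2 - 88*o - 60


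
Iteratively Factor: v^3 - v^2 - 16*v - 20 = (v + 2)*(v^2 - 3*v - 10) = (v + 2)^2*(v - 5)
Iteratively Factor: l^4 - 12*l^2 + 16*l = (l - 2)*(l^3 + 2*l^2 - 8*l) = (l - 2)*(l + 4)*(l^2 - 2*l) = l*(l - 2)*(l + 4)*(l - 2)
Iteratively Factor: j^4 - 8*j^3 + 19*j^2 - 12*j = (j - 1)*(j^3 - 7*j^2 + 12*j) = j*(j - 1)*(j^2 - 7*j + 12) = j*(j - 4)*(j - 1)*(j - 3)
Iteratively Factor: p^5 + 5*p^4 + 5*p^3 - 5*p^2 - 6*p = (p + 3)*(p^4 + 2*p^3 - p^2 - 2*p) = p*(p + 3)*(p^3 + 2*p^2 - p - 2) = p*(p + 1)*(p + 3)*(p^2 + p - 2) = p*(p - 1)*(p + 1)*(p + 3)*(p + 2)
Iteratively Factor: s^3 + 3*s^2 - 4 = (s - 1)*(s^2 + 4*s + 4) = (s - 1)*(s + 2)*(s + 2)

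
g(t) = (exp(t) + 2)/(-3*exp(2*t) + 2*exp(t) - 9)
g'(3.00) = 0.02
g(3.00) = -0.02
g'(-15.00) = 0.00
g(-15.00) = -0.22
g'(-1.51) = -0.03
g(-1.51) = -0.26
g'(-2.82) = -0.01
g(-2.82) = -0.23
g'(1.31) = 0.15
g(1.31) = -0.13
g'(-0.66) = -0.04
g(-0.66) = -0.29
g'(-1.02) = -0.04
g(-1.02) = -0.27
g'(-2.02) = -0.02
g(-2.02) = -0.24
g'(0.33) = 0.09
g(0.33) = -0.28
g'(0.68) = 0.16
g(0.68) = -0.24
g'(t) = (exp(t) + 2)*(6*exp(2*t) - 2*exp(t))/(-3*exp(2*t) + 2*exp(t) - 9)^2 + exp(t)/(-3*exp(2*t) + 2*exp(t) - 9)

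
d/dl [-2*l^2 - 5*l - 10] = -4*l - 5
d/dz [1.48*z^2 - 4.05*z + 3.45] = 2.96*z - 4.05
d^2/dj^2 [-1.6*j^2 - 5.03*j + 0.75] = -3.20000000000000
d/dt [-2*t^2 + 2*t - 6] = 2 - 4*t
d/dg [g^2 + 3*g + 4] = 2*g + 3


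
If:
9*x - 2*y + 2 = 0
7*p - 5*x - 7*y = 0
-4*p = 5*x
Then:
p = 35/181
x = -28/181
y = 55/181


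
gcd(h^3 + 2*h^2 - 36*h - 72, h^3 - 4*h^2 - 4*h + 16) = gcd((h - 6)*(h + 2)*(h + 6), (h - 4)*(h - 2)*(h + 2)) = h + 2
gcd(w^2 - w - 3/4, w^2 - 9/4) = w - 3/2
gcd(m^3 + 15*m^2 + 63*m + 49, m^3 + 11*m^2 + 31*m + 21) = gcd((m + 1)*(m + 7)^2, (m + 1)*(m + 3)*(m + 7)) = m^2 + 8*m + 7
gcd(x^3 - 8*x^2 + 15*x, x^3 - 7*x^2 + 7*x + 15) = x^2 - 8*x + 15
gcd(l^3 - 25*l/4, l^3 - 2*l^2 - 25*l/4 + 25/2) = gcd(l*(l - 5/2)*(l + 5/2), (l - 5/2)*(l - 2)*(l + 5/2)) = l^2 - 25/4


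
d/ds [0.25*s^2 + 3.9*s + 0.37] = 0.5*s + 3.9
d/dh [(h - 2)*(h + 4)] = 2*h + 2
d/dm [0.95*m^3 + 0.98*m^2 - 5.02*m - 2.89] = 2.85*m^2 + 1.96*m - 5.02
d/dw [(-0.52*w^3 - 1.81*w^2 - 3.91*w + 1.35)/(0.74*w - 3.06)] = (-0.7696*w^3 + 3.4342*w^2 + 11.0772*w + 10.9656)/(0.5476*w^2 - 4.5288*w + 9.3636)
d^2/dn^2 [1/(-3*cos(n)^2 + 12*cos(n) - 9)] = (4*sin(n)^4/3 - 2*sin(n)^2 + 9*cos(n) - cos(3*n) - 8)/((cos(n) - 3)^3*(cos(n) - 1)^3)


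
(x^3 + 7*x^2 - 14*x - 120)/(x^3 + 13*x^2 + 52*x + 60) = (x - 4)/(x + 2)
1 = 1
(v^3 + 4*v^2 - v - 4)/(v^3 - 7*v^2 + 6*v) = (v^2 + 5*v + 4)/(v*(v - 6))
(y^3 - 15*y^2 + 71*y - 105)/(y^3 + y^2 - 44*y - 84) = (y^2 - 8*y + 15)/(y^2 + 8*y + 12)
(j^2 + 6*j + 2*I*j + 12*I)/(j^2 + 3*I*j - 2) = (j + 6)/(j + I)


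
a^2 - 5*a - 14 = (a - 7)*(a + 2)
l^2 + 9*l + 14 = (l + 2)*(l + 7)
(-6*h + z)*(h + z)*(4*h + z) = -24*h^3 - 26*h^2*z - h*z^2 + z^3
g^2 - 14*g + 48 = (g - 8)*(g - 6)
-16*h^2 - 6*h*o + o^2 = (-8*h + o)*(2*h + o)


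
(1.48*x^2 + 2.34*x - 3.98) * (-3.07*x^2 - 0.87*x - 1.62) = -4.5436*x^4 - 8.4714*x^3 + 7.7852*x^2 - 0.3282*x + 6.4476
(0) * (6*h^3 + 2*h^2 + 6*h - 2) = 0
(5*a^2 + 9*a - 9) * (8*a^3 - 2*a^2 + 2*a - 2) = 40*a^5 + 62*a^4 - 80*a^3 + 26*a^2 - 36*a + 18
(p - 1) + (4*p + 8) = 5*p + 7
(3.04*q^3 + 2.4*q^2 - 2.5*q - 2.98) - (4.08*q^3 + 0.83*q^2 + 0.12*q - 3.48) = -1.04*q^3 + 1.57*q^2 - 2.62*q + 0.5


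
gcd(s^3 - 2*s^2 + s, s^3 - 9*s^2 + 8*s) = s^2 - s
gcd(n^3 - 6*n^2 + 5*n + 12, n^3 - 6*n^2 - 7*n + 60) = n - 4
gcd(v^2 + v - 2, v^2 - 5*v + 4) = v - 1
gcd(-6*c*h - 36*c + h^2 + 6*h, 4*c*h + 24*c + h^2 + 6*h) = h + 6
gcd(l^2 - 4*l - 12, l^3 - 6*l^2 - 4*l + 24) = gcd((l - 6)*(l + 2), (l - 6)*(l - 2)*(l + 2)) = l^2 - 4*l - 12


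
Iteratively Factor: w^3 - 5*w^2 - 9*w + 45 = (w - 3)*(w^2 - 2*w - 15) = (w - 3)*(w + 3)*(w - 5)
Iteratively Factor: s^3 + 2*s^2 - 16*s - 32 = (s - 4)*(s^2 + 6*s + 8) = (s - 4)*(s + 2)*(s + 4)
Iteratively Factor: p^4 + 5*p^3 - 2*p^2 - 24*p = (p - 2)*(p^3 + 7*p^2 + 12*p) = p*(p - 2)*(p^2 + 7*p + 12) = p*(p - 2)*(p + 3)*(p + 4)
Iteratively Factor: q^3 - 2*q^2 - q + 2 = (q - 2)*(q^2 - 1) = (q - 2)*(q + 1)*(q - 1)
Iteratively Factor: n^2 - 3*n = (n)*(n - 3)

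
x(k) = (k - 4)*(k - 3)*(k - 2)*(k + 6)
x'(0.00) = 132.00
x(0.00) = -144.00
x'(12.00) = 5076.00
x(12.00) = 12960.00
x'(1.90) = 20.55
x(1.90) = -1.82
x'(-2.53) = 151.29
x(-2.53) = -567.63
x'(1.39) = 47.51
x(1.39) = -18.94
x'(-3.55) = 38.42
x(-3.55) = -672.43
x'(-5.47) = -485.64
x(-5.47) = -317.56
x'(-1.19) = 179.15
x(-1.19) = -333.67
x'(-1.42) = 181.92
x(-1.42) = -375.24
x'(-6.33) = -888.68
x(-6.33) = 264.94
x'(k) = (k - 4)*(k - 3)*(k - 2) + (k - 4)*(k - 3)*(k + 6) + (k - 4)*(k - 2)*(k + 6) + (k - 3)*(k - 2)*(k + 6)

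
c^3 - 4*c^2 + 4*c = c*(c - 2)^2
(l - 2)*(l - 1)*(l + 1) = l^3 - 2*l^2 - l + 2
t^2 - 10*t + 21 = (t - 7)*(t - 3)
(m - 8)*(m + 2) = m^2 - 6*m - 16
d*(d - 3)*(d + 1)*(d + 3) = d^4 + d^3 - 9*d^2 - 9*d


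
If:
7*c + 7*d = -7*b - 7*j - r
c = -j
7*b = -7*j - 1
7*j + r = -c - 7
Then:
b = r/6 + 43/42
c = r/6 + 7/6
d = -13*r/42 - 43/42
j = -r/6 - 7/6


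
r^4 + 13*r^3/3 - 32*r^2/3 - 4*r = r*(r - 2)*(r + 1/3)*(r + 6)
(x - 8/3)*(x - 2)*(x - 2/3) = x^3 - 16*x^2/3 + 76*x/9 - 32/9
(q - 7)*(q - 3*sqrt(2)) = q^2 - 7*q - 3*sqrt(2)*q + 21*sqrt(2)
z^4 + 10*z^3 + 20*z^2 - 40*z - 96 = (z - 2)*(z + 2)*(z + 4)*(z + 6)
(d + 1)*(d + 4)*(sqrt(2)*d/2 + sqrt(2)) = sqrt(2)*d^3/2 + 7*sqrt(2)*d^2/2 + 7*sqrt(2)*d + 4*sqrt(2)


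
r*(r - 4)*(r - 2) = r^3 - 6*r^2 + 8*r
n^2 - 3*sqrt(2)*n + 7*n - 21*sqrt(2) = (n + 7)*(n - 3*sqrt(2))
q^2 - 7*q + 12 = (q - 4)*(q - 3)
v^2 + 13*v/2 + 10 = (v + 5/2)*(v + 4)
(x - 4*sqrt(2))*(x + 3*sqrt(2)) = x^2 - sqrt(2)*x - 24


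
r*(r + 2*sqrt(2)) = r^2 + 2*sqrt(2)*r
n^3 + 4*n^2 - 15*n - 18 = (n - 3)*(n + 1)*(n + 6)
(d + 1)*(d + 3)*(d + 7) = d^3 + 11*d^2 + 31*d + 21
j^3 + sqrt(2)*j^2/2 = j^2*(j + sqrt(2)/2)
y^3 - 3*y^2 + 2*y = y*(y - 2)*(y - 1)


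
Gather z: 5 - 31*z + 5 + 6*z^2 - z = 6*z^2 - 32*z + 10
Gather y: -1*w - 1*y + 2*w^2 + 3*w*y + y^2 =2*w^2 - w + y^2 + y*(3*w - 1)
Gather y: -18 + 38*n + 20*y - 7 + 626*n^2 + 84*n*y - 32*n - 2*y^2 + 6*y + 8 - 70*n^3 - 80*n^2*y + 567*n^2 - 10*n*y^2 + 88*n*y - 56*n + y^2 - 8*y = -70*n^3 + 1193*n^2 - 50*n + y^2*(-10*n - 1) + y*(-80*n^2 + 172*n + 18) - 17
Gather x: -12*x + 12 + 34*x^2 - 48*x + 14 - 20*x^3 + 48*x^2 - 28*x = -20*x^3 + 82*x^2 - 88*x + 26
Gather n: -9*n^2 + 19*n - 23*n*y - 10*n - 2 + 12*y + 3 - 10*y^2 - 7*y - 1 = -9*n^2 + n*(9 - 23*y) - 10*y^2 + 5*y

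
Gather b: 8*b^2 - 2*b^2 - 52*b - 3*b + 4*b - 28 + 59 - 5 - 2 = 6*b^2 - 51*b + 24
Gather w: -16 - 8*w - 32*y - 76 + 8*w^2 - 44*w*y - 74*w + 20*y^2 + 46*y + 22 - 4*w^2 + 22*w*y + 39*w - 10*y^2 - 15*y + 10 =4*w^2 + w*(-22*y - 43) + 10*y^2 - y - 60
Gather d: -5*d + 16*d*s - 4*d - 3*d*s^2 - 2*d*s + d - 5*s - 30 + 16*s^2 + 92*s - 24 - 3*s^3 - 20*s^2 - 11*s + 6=d*(-3*s^2 + 14*s - 8) - 3*s^3 - 4*s^2 + 76*s - 48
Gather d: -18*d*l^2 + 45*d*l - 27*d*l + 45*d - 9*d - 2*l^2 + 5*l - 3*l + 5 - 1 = d*(-18*l^2 + 18*l + 36) - 2*l^2 + 2*l + 4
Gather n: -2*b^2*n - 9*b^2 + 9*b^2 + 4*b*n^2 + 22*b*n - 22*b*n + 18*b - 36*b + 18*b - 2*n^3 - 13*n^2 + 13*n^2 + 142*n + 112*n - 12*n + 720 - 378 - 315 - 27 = 4*b*n^2 - 2*n^3 + n*(242 - 2*b^2)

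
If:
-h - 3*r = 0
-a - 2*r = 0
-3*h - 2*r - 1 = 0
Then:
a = -2/7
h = -3/7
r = 1/7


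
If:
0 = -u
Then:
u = 0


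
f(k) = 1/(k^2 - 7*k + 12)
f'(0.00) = 0.05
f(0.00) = 0.08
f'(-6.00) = 0.00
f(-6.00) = 0.01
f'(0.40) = 0.07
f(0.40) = 0.11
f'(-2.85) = 0.01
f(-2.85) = 0.02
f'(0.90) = 0.12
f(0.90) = 0.15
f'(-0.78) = 0.03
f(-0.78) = 0.06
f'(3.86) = -49.67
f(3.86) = -8.31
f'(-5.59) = 0.00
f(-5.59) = 0.01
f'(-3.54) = 0.01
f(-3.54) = 0.02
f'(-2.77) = 0.01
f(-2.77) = 0.03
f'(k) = (7 - 2*k)/(k^2 - 7*k + 12)^2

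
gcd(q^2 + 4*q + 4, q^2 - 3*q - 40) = 1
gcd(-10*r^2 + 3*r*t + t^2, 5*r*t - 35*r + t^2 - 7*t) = 5*r + t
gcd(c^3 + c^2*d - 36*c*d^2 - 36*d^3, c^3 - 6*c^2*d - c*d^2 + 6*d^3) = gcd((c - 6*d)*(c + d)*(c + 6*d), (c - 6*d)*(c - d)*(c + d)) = c^2 - 5*c*d - 6*d^2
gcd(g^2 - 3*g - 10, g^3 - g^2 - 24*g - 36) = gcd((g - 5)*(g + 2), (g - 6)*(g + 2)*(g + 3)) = g + 2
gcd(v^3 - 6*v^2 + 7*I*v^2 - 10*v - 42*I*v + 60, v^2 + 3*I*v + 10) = v + 5*I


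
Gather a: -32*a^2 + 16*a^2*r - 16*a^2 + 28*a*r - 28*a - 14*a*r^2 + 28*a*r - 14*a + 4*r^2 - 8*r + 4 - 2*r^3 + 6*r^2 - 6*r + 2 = a^2*(16*r - 48) + a*(-14*r^2 + 56*r - 42) - 2*r^3 + 10*r^2 - 14*r + 6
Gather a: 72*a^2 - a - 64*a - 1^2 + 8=72*a^2 - 65*a + 7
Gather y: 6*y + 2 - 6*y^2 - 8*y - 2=-6*y^2 - 2*y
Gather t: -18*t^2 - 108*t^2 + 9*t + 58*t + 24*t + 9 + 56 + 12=-126*t^2 + 91*t + 77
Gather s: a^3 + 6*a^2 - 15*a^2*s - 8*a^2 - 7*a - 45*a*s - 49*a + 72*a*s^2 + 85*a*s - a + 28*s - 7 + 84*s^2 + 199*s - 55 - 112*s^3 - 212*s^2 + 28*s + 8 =a^3 - 2*a^2 - 57*a - 112*s^3 + s^2*(72*a - 128) + s*(-15*a^2 + 40*a + 255) - 54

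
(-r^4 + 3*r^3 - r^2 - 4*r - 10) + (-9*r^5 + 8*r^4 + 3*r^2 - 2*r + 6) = -9*r^5 + 7*r^4 + 3*r^3 + 2*r^2 - 6*r - 4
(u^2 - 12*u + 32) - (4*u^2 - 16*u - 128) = -3*u^2 + 4*u + 160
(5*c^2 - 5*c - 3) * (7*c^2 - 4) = 35*c^4 - 35*c^3 - 41*c^2 + 20*c + 12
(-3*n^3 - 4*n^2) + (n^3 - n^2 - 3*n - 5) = -2*n^3 - 5*n^2 - 3*n - 5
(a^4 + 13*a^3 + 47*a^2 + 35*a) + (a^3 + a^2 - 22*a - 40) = a^4 + 14*a^3 + 48*a^2 + 13*a - 40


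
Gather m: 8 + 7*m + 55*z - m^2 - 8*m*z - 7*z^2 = -m^2 + m*(7 - 8*z) - 7*z^2 + 55*z + 8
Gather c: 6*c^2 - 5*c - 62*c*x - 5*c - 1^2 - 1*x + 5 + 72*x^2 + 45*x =6*c^2 + c*(-62*x - 10) + 72*x^2 + 44*x + 4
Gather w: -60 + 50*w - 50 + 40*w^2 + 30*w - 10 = 40*w^2 + 80*w - 120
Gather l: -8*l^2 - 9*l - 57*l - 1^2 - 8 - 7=-8*l^2 - 66*l - 16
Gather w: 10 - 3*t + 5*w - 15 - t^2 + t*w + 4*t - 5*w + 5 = -t^2 + t*w + t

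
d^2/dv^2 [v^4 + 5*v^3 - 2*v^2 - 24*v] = 12*v^2 + 30*v - 4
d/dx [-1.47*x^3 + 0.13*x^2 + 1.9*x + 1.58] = -4.41*x^2 + 0.26*x + 1.9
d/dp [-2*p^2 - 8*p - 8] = -4*p - 8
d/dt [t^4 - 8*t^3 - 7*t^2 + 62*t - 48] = 4*t^3 - 24*t^2 - 14*t + 62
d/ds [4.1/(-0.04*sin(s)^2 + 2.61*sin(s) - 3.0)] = (0.328*sin(s) - 10.701)*cos(s)/(0.04*sin(s)^2 - 2.61*sin(s) + 3.0)^2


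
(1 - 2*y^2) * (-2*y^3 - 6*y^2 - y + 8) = 4*y^5 + 12*y^4 - 22*y^2 - y + 8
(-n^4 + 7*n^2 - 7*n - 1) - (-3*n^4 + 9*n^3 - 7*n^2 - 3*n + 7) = 2*n^4 - 9*n^3 + 14*n^2 - 4*n - 8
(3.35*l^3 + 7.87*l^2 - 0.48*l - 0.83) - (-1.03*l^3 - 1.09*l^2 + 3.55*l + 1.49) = 4.38*l^3 + 8.96*l^2 - 4.03*l - 2.32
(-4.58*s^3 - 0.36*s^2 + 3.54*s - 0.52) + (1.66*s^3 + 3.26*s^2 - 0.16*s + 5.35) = -2.92*s^3 + 2.9*s^2 + 3.38*s + 4.83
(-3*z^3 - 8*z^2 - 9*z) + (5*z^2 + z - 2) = -3*z^3 - 3*z^2 - 8*z - 2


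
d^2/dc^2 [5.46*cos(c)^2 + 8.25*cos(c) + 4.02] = -8.25*cos(c) - 10.92*cos(2*c)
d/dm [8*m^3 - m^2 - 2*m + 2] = 24*m^2 - 2*m - 2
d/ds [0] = 0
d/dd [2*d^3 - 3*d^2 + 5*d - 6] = 6*d^2 - 6*d + 5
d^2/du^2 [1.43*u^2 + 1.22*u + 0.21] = 2.86000000000000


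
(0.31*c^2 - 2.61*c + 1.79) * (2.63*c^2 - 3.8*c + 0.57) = 0.8153*c^4 - 8.0423*c^3 + 14.8024*c^2 - 8.2897*c + 1.0203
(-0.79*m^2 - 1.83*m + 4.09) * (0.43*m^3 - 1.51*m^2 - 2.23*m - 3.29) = -0.3397*m^5 + 0.406*m^4 + 6.2837*m^3 + 0.5041*m^2 - 3.1*m - 13.4561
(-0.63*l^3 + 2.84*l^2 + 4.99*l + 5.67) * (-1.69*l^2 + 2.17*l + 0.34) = 1.0647*l^5 - 6.1667*l^4 - 2.4845*l^3 + 2.2116*l^2 + 14.0005*l + 1.9278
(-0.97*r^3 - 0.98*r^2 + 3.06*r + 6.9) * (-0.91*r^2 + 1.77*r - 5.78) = 0.8827*r^5 - 0.8251*r^4 + 1.0874*r^3 + 4.8016*r^2 - 5.4738*r - 39.882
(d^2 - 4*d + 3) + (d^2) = 2*d^2 - 4*d + 3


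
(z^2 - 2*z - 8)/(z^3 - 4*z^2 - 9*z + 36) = (z + 2)/(z^2 - 9)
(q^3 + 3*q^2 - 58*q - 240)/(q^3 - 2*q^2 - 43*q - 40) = (q + 6)/(q + 1)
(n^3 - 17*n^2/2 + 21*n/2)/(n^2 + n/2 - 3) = n*(n - 7)/(n + 2)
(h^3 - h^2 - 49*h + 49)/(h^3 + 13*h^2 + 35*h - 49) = (h - 7)/(h + 7)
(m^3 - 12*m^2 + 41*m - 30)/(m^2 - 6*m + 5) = m - 6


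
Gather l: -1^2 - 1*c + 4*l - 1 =-c + 4*l - 2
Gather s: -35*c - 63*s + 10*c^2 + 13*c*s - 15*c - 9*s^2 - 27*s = 10*c^2 - 50*c - 9*s^2 + s*(13*c - 90)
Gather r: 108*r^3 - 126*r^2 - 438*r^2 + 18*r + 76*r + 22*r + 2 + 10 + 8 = 108*r^3 - 564*r^2 + 116*r + 20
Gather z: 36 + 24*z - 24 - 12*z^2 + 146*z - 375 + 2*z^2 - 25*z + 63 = -10*z^2 + 145*z - 300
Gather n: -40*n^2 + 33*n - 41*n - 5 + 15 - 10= -40*n^2 - 8*n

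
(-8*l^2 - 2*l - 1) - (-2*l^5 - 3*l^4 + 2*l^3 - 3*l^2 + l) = 2*l^5 + 3*l^4 - 2*l^3 - 5*l^2 - 3*l - 1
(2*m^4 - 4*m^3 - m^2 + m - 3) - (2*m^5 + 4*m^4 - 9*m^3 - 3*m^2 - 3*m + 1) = -2*m^5 - 2*m^4 + 5*m^3 + 2*m^2 + 4*m - 4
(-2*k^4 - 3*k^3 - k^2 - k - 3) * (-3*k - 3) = 6*k^5 + 15*k^4 + 12*k^3 + 6*k^2 + 12*k + 9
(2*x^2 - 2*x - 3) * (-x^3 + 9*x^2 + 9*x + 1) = -2*x^5 + 20*x^4 + 3*x^3 - 43*x^2 - 29*x - 3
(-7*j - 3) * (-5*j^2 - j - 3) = 35*j^3 + 22*j^2 + 24*j + 9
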